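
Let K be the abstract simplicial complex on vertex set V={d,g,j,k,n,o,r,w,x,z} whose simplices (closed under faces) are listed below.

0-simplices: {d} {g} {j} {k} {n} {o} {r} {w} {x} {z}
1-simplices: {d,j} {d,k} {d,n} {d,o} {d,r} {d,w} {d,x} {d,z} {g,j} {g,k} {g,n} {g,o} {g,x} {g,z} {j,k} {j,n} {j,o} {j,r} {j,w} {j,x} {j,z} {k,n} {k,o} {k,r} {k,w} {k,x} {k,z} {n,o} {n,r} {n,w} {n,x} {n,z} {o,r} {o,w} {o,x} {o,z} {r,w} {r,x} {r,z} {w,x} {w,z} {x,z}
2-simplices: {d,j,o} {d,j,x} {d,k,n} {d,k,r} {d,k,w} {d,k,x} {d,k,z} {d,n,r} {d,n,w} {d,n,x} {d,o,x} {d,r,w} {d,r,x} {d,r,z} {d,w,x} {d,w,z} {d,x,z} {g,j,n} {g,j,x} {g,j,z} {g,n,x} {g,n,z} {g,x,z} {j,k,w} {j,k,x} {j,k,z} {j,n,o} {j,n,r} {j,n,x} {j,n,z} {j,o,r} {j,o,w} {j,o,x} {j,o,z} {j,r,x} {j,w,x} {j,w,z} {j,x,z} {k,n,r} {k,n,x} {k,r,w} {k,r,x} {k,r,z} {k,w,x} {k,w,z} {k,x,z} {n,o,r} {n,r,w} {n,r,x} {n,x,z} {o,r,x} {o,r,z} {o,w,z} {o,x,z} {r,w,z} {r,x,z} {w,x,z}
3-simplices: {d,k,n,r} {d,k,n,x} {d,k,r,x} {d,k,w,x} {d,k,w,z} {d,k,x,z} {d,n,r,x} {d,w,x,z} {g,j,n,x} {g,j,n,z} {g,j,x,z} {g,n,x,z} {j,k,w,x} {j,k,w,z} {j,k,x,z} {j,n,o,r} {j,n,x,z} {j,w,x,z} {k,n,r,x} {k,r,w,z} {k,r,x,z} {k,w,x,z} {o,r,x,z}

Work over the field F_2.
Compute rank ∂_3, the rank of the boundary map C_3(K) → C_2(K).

rank∂_3=19

n_0=10 n_1=42 n_2=57 n_3=23  [Z2]
∂1: piv[dj,dk,dn,do,dr,dw,dx,dz,gj] rk=9  ker:gk,gn,go,gx,gz,jk,jn,jo,jr,jw,jx,jz,kn,ko,kr,kw,kx,kz,no,nr,nw,nx,nz,or,ow,ox,oz,rw,rx,rz,wx,wz,xz
∂2: piv[djo,djx,dkn,dkr,dkw,dkx,dkz,dnr,dnw,dnx,dox,drw,drx,drz,dwx,dwz,dxz,gjn,gjx,gjz,gnx,gnz,gxz,jkw,jkx,jno,jnr,jor,jow,joz] rk=30  ker:jkz,jnx,jnz,jox,jrx,jwx,jwz,jxz,knr,knx,krw,krx,krz,kwx,kwz,kxz,nor,nrw,nrx,nxz,orx,orz,owz,oxz,rwz,rxz,wxz
∂3: piv[dknr,dknx,dkrx,dkwx,dkwz,dkxz,dnrx,dwxz,gjnx,gjnz,gjxz,gnxz,jkwx,jkwz,jkxz,jnor,krwz,krxz,orxz] rk=19  ker:jnxz,jwxz,knrx,kwxz
rk∂_3=19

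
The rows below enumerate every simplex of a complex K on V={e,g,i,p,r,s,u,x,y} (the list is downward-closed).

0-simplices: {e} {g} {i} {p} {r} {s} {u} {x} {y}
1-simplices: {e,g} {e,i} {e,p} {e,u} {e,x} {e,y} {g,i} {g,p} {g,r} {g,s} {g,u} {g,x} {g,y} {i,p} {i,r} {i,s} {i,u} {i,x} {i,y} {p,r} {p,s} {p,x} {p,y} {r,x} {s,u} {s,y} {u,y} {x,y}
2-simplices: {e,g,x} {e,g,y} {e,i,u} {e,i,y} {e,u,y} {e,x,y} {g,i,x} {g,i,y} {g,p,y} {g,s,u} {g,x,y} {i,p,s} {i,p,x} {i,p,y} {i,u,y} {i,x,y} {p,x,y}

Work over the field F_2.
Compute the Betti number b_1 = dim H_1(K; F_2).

b_1=7

n_0=9 n_1=28 n_2=17  [Z2]
∂1: piv[eg,ei,ep,eu,ex,ey,gr,gs] rk=8  ker:gi,gp,gu,gx,gy,ip,ir,is,iu,ix,iy,pr,ps,px,py,rx,su,sy,uy,xy
∂2: piv[egx,egy,eiu,eiy,euy,exy,gix,giy,gpy,gsu,ips,ipx,ipy] rk=13  ker:gxy,iuy,ixy,pxy
b_1=(28−8)−13=7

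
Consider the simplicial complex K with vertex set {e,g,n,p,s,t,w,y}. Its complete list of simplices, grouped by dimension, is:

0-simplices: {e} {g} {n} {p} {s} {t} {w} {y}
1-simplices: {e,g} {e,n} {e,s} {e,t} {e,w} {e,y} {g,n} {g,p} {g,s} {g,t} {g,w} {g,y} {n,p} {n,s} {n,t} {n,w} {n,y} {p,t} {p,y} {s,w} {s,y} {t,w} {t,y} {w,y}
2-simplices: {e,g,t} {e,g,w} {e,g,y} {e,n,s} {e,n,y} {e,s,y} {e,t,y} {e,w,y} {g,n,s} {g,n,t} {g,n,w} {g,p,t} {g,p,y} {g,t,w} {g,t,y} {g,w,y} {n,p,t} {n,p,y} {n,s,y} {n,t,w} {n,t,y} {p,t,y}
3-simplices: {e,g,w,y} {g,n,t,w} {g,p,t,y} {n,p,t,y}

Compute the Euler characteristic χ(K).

n_0=8 n_1=24 n_2=22 n_3=4
χ=+8−24+22−4=2

χ(K)=2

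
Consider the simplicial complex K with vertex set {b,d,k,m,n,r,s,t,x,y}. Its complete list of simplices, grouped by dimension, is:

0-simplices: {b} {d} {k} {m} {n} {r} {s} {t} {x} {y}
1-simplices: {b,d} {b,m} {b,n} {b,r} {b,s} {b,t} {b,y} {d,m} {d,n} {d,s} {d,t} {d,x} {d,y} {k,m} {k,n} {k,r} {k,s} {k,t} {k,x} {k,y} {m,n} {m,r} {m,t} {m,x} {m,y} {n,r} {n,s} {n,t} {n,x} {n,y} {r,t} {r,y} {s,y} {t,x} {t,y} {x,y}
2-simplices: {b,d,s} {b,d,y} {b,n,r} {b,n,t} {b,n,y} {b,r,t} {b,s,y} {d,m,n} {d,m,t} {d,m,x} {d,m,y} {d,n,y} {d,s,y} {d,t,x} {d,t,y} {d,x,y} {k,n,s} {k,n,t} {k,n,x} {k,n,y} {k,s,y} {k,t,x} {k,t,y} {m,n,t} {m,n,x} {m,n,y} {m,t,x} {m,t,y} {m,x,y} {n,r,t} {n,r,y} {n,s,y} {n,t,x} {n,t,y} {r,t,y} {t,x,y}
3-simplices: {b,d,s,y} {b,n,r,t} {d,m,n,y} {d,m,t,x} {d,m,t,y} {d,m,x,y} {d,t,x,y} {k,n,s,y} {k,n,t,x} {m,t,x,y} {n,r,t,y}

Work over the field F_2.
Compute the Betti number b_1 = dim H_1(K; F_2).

n_0=10 n_1=36 n_2=36 n_3=11  [Z2]
∂1: piv[bd,bm,bn,br,bs,bt,by,dx,km] rk=9  ker:dm,dn,ds,dt,dy,kn,kr,ks,kt,kx,ky,mn,mr,mt,mx,my,nr,ns,nt,nx,ny,rt,ry,sy,tx,ty,xy
∂2: piv[bds,bdy,bnr,bnt,bny,brt,bsy,dmn,dmt,dmx,dmy,dny,dtx,dty,dxy,kns,knt,knx,kny,ksy,ktx,kty,nry] rk=23  ker:dsy,mnt,mnx,mny,mtx,mty,mxy,nrt,nsy,ntx,nty,rty,txy
∂3: piv[bdsy,bnrt,dmny,dmtx,dmty,dmxy,dtxy,knsy,kntx,nrty] rk=10  ker:mtxy
b_1=(36−9)−23=4

b_1=4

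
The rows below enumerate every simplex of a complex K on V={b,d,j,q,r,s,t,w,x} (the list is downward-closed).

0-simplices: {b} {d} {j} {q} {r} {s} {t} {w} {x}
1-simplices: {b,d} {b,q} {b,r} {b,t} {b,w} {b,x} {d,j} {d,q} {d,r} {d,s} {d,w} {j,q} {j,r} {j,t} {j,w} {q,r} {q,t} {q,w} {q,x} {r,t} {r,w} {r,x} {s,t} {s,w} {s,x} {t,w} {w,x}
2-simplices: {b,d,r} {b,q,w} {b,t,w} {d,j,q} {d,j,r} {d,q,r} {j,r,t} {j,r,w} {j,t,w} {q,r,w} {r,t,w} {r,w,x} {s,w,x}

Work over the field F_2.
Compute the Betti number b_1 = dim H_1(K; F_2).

b_1=7

n_0=9 n_1=27 n_2=13  [Z2]
∂1: piv[bd,bq,br,bt,bw,bx,dj,ds] rk=8  ker:dq,dr,dw,jq,jr,jt,jw,qr,qt,qw,qx,rt,rw,rx,st,sw,sx,tw,wx
∂2: piv[bdr,bqw,btw,djq,djr,dqr,jrt,jrw,jtw,qrw,rwx,swx] rk=12  ker:rtw
b_1=(27−8)−12=7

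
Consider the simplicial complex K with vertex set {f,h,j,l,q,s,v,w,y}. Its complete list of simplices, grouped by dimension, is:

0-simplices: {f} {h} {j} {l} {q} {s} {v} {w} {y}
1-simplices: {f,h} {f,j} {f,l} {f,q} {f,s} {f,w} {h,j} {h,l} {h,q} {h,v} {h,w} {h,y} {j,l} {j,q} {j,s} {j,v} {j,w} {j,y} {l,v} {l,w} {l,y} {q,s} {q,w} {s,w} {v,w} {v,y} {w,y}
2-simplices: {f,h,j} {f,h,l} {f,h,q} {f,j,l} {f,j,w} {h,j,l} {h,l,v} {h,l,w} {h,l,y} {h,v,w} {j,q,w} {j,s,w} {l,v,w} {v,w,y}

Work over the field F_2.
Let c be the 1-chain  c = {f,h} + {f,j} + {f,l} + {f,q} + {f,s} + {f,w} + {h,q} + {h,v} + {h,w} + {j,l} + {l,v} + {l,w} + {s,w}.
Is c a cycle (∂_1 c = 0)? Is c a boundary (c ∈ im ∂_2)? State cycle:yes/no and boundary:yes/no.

n_0=9 n_1=27 n_2=14  [Z2]
∂1: piv[fh,fj,fl,fq,fs,fw,hv,hy] rk=8  ker:hj,hl,hq,hw,jl,jq,js,jv,jw,jy,lv,lw,ly,qs,qw,sw,vw,vy,wy
∂2: piv[fhj,fhl,fhq,fjl,fjw,hlv,hlw,hly,hvw,jqw,jsw,vwy] rk=12  ker:hjl,lvw
∂1c = 0
c vs im∂2: residual ≠ 0 ⇒ not boundary

cycle:yes boundary:no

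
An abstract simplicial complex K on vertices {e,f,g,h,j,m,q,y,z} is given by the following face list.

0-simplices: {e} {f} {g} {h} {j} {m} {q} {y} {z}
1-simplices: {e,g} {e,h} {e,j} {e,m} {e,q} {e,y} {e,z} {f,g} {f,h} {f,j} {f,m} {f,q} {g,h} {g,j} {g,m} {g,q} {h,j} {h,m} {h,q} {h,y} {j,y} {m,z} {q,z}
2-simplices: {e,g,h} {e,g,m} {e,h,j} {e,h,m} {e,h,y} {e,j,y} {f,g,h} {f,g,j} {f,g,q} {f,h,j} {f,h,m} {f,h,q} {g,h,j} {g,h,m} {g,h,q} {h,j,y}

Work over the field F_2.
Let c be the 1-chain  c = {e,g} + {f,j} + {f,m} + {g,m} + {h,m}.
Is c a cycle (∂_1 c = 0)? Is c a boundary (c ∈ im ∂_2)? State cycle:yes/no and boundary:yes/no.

n_0=9 n_1=23 n_2=16  [Z2]
∂1: piv[eg,eh,ej,em,eq,ey,ez,fg] rk=8  ker:fh,fj,fm,fq,gh,gj,gm,gq,hj,hm,hq,hy,jy,mz,qz
∂2: piv[egh,egm,ehj,ehm,ehy,ejy,fgh,fgj,fgq,fhj,fhm,fhq] rk=12  ker:ghj,ghm,ghq,hjy
∂1c = {e} + {h} + {j} + {m}

cycle:no boundary:no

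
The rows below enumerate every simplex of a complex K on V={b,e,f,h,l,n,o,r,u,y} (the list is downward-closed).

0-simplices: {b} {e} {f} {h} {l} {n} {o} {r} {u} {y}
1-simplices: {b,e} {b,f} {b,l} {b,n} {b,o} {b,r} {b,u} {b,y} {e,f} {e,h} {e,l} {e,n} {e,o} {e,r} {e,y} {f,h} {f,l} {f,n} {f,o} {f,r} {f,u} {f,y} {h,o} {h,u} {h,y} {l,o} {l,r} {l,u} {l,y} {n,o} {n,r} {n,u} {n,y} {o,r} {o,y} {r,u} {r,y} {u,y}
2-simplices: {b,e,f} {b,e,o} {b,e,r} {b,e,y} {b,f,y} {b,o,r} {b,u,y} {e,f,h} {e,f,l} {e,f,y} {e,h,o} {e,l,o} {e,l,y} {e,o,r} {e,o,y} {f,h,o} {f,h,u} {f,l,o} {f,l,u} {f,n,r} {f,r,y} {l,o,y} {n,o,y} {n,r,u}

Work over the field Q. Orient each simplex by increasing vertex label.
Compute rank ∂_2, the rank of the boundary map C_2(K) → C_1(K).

n_0=10 n_1=38 n_2=24  [Q]
∂1: piv[be,bf,bl,bn,bo,br,bu,by,eh] rk=9  ker:ef,el,en,eo,er,ey,fh,fl,fn,fo,fr,fu,fy,ho,hu,hy,lo,lr,lu,ly,no,nr,nu,ny,or,oy,ru,ry,uy
∂2: piv[bef,beo,ber,bey,bfy,bor,buy,efh,efl,eho,elo,ely,eoy,fho,fhu,flu,fnr,fry,noy,nru] rk=20  ker:efy,eor,flo,loy
rk∂_2=20

rank∂_2=20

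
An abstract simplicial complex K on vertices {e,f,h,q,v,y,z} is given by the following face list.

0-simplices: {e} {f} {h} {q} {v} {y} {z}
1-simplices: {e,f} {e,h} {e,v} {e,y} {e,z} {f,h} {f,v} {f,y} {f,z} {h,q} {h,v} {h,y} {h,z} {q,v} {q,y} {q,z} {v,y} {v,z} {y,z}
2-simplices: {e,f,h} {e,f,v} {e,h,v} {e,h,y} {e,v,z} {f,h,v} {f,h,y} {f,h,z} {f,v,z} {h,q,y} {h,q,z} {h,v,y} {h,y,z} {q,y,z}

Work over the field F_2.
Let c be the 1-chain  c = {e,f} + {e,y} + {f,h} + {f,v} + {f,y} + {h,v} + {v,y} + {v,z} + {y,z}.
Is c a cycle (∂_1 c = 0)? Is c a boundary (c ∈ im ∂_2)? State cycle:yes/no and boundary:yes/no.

cycle:yes boundary:yes

n_0=7 n_1=19 n_2=14  [Z2]
∂1: piv[ef,eh,ev,ey,ez,hq] rk=6  ker:fh,fv,fy,fz,hv,hy,hz,qv,qy,qz,vy,vz,yz
∂2: piv[efh,efv,ehv,ehy,evz,fhy,fhz,fvz,hqy,hqz,hvy,hyz] rk=12  ker:fhv,qyz
∂1c = 0
c vs im∂2: reduces to 0 ⇒ boundary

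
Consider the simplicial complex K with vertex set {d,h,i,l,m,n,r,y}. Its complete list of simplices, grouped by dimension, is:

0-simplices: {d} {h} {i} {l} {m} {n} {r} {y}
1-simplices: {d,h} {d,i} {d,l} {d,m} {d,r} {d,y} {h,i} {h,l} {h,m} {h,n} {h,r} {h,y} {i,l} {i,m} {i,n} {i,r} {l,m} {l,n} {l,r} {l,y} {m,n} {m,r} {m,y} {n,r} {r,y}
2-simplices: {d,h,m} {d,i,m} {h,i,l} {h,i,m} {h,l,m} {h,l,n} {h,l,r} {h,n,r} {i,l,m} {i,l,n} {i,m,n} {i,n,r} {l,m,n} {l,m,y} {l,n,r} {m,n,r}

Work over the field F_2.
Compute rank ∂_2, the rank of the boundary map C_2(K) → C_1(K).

rank∂_2=13

n_0=8 n_1=25 n_2=16  [Z2]
∂1: piv[dh,di,dl,dm,dr,dy,hn] rk=7  ker:hi,hl,hm,hr,hy,il,im,in,ir,lm,ln,lr,ly,mn,mr,my,nr,ry
∂2: piv[dhm,dim,hil,him,hlm,hln,hlr,hnr,iln,imn,inr,lmy,mnr] rk=13  ker:ilm,lmn,lnr
rk∂_2=13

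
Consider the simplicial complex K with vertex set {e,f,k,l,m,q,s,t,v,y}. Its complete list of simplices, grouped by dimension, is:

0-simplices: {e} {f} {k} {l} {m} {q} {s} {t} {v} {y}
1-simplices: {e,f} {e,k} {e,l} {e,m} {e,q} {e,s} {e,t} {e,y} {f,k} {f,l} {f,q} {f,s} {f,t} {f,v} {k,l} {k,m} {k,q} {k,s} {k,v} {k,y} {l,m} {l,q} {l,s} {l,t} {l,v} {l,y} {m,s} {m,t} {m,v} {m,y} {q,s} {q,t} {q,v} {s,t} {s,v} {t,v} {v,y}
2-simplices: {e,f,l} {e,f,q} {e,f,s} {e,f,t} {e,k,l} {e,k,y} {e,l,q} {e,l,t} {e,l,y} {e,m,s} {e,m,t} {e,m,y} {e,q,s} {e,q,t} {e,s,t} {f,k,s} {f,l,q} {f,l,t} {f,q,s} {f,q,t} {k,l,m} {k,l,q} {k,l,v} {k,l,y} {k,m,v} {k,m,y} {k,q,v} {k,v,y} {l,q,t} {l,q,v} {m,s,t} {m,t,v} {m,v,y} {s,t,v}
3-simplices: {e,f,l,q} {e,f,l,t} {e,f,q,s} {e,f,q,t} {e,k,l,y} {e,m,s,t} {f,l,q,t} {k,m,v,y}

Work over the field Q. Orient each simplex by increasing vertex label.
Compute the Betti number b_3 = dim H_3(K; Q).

b_3=0

n_0=10 n_1=37 n_2=34 n_3=8  [Q]
∂1: piv[ef,ek,el,em,eq,es,et,ey,fv] rk=9  ker:fk,fl,fq,fs,ft,kl,km,kq,ks,kv,ky,lm,lq,ls,lt,lv,ly,ms,mt,mv,my,qs,qt,qv,st,sv,tv,vy
∂2: piv[efl,efq,efs,eft,ekl,eky,elq,elt,ely,ems,emt,emy,eqs,eqt,est,fks,klm,klq,klv,kmv,kmy,kqv,kvy,mtv,stv] rk=25  ker:flq,flt,fqs,fqt,kly,lqt,lqv,mst,mvy
∂3: piv[eflq,eflt,efqs,efqt,ekly,emst,flqt,kmvy] rk=8
b_3=(8−8)−0=0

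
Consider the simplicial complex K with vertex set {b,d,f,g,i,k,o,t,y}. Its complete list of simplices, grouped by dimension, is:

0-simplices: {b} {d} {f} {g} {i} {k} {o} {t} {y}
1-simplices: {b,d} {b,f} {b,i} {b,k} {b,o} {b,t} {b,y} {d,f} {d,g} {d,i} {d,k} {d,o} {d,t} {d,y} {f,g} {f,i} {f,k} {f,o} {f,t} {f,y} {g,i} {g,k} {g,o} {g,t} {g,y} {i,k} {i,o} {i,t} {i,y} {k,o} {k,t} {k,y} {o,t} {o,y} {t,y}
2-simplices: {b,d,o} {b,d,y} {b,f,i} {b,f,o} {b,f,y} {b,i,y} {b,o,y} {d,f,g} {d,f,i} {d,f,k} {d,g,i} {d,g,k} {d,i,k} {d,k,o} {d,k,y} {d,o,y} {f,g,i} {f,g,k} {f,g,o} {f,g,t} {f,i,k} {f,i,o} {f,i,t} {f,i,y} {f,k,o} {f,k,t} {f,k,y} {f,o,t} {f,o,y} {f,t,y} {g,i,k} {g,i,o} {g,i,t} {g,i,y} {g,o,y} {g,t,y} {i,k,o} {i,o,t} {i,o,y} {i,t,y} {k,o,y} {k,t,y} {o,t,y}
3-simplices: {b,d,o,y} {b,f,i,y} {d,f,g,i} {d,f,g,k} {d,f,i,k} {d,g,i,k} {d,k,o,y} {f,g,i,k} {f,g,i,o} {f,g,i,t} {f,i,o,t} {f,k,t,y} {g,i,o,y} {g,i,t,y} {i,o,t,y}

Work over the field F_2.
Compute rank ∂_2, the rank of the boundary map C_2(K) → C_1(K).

rank∂_2=24

n_0=9 n_1=35 n_2=43 n_3=15  [Z2]
∂1: piv[bd,bf,bi,bk,bo,bt,by,dg] rk=8  ker:df,di,dk,do,dt,dy,fg,fi,fk,fo,ft,fy,gi,gk,go,gt,gy,ik,io,it,iy,ko,kt,ky,ot,oy,ty
∂2: piv[bdo,bdy,bfi,bfo,bfy,biy,boy,dfg,dfi,dfk,dgi,dgk,dik,dko,dky,fgo,fgt,fio,fit,fko,fkt,fot,fty,giy] rk=24  ker:doy,fgi,fgk,fik,fiy,fky,foy,gik,gio,git,goy,gty,iko,iot,ioy,ity,koy,kty,oty
∂3: piv[bdoy,bfiy,dfgi,dfgk,dfik,dgik,dkoy,fgio,fgit,fiot,fkty,gioy,gity,ioty] rk=14  ker:fgik
rk∂_2=24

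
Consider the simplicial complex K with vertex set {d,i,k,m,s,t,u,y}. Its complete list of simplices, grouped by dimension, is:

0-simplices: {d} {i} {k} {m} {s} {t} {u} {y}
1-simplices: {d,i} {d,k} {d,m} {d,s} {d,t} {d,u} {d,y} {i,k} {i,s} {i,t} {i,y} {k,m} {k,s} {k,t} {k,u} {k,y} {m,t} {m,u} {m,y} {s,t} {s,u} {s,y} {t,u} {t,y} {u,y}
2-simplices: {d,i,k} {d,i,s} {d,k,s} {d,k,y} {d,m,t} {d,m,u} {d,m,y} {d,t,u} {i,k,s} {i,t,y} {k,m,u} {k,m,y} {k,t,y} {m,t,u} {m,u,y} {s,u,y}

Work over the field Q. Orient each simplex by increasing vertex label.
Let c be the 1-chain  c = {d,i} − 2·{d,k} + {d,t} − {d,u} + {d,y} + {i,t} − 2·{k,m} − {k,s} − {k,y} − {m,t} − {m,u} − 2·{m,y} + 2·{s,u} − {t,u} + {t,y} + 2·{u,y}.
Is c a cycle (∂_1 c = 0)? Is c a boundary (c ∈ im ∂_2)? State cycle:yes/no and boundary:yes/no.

n_0=8 n_1=25 n_2=16  [Q]
∂1: piv[di,dk,dm,ds,dt,du,dy] rk=7  ker:ik,is,it,iy,km,ks,kt,ku,ky,mt,mu,my,st,su,sy,tu,ty,uy
∂2: piv[dik,dis,dks,dky,dmt,dmu,dmy,dtu,ity,kmu,kmy,kty,muy,suy] rk=14  ker:iks,mtu
∂1c = 2·{k} + 2·{m} − 3·{s} + {t} − 3·{u} + {y}

cycle:no boundary:no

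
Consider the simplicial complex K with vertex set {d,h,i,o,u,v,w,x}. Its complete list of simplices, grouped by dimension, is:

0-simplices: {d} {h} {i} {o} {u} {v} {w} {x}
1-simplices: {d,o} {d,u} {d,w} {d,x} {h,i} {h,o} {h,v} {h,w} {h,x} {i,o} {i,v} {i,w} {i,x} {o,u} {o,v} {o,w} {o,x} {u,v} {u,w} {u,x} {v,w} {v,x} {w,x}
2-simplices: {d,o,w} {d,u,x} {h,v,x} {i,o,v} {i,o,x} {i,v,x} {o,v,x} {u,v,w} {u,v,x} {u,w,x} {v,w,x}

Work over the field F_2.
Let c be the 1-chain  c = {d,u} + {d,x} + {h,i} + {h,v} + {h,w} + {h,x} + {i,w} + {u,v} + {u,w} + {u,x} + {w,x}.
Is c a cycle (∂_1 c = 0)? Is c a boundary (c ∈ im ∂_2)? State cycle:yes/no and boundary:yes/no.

cycle:yes boundary:no

n_0=8 n_1=23 n_2=11  [Z2]
∂1: piv[do,du,dw,dx,hi,ho,hv] rk=7  ker:hw,hx,io,iv,iw,ix,ou,ov,ow,ox,uv,uw,ux,vw,vx,wx
∂2: piv[dow,dux,hvx,iov,iox,ivx,uvw,uvx,uwx] rk=9  ker:ovx,vwx
∂1c = 0
c vs im∂2: residual ≠ 0 ⇒ not boundary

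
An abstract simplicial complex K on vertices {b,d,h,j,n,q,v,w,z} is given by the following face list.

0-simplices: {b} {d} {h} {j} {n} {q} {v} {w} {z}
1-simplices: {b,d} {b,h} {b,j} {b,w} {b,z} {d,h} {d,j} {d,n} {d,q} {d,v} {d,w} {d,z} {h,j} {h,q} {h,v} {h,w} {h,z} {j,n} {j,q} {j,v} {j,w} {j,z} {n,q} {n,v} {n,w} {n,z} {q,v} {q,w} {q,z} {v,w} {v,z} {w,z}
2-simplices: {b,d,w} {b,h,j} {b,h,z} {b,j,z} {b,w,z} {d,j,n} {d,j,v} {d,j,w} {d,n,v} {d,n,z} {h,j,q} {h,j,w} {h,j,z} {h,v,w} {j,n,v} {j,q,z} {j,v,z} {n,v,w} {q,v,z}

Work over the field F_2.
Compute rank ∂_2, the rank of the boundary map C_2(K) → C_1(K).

n_0=9 n_1=32 n_2=19  [Z2]
∂1: piv[bd,bh,bj,bw,bz,dn,dq,dv] rk=8  ker:dh,dj,dw,dz,hj,hq,hv,hw,hz,jn,jq,jv,jw,jz,nq,nv,nw,nz,qv,qw,qz,vw,vz,wz
∂2: piv[bdw,bhj,bhz,bjz,bwz,djn,djv,djw,dnv,dnz,hjq,hjw,hvw,jqz,jvz,nvw,qvz] rk=17  ker:hjz,jnv
rk∂_2=17

rank∂_2=17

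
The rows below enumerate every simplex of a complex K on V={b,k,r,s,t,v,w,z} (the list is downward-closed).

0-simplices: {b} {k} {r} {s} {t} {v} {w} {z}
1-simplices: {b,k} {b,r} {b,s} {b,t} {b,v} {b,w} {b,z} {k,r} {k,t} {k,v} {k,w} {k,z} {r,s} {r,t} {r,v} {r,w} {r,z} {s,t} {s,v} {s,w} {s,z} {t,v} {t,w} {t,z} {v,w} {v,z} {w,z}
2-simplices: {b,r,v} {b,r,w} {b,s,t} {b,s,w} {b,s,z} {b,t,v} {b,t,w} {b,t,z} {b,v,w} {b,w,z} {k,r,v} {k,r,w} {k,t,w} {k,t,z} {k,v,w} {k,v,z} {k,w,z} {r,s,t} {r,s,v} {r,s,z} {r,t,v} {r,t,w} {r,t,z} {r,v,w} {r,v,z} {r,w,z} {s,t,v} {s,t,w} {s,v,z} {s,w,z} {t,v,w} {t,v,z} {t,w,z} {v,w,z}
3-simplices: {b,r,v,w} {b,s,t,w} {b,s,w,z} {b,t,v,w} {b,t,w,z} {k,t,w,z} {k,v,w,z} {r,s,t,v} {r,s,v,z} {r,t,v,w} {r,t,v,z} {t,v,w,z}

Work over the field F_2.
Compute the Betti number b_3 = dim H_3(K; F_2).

n_0=8 n_1=27 n_2=34 n_3=12  [Z2]
∂1: piv[bk,br,bs,bt,bv,bw,bz] rk=7  ker:kr,kt,kv,kw,kz,rs,rt,rv,rw,rz,st,sv,sw,sz,tv,tw,tz,vw,vz,wz
∂2: piv[brv,brw,bst,bsw,bsz,btv,btw,btz,bvw,bwz,krv,krw,ktw,ktz,kvz,rst,rsv,rsz,rtv] rk=19  ker:kvw,kwz,rtw,rtz,rvw,rvz,rwz,stv,stw,svz,swz,tvw,tvz,twz,vwz
∂3: piv[brvw,bstw,bswz,btvw,btwz,ktwz,kvwz,rstv,rsvz,rtvw,rtvz,tvwz] rk=12
b_3=(12−12)−0=0

b_3=0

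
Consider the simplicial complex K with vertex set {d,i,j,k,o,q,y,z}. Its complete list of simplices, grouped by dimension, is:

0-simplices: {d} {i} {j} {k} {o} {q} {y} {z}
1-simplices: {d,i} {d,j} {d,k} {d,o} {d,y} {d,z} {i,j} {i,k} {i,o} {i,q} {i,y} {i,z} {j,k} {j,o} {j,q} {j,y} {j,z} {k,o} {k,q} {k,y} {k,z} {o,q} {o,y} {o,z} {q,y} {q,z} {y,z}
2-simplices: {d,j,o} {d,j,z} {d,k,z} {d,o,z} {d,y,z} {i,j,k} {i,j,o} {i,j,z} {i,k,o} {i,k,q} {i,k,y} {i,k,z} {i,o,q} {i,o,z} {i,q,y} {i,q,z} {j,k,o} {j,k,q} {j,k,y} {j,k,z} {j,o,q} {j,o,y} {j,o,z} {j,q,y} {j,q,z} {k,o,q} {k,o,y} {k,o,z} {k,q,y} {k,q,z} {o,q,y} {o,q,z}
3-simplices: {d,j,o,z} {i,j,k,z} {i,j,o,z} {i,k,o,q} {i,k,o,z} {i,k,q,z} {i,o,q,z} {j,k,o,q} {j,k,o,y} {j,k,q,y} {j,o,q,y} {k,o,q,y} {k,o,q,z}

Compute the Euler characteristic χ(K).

χ(K)=0

n_0=8 n_1=27 n_2=32 n_3=13
χ=+8−27+32−13=0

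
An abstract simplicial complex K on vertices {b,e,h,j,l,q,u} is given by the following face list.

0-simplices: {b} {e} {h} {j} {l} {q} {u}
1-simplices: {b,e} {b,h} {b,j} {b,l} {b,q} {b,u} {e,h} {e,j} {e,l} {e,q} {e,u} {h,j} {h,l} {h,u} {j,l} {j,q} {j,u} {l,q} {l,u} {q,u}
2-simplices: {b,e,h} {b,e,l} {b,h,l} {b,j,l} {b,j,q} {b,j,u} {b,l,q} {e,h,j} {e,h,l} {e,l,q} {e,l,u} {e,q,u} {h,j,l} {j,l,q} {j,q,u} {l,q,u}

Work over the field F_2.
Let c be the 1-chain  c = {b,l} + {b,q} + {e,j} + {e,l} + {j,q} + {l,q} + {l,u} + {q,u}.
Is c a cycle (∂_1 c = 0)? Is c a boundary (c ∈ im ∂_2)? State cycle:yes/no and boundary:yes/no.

cycle:yes boundary:yes

n_0=7 n_1=20 n_2=16  [Z2]
∂1: piv[be,bh,bj,bl,bq,bu] rk=6  ker:eh,ej,el,eq,eu,hj,hl,hu,jl,jq,ju,lq,lu,qu
∂2: piv[beh,bel,bhl,bjl,bjq,bju,blq,ehj,elq,elu,equ,hjl,jqu] rk=13  ker:ehl,jlq,lqu
∂1c = 0
c vs im∂2: reduces to 0 ⇒ boundary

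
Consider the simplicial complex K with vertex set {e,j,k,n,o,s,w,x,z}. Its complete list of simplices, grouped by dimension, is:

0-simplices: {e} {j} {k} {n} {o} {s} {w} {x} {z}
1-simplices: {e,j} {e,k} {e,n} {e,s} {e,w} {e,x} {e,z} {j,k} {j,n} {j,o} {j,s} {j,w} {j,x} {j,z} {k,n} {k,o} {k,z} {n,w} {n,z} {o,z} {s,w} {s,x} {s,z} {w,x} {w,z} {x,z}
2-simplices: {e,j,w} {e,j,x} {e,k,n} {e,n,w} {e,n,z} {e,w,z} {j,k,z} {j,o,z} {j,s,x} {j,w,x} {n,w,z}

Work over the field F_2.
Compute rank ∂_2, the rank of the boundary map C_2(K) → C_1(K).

rank∂_2=10

n_0=9 n_1=26 n_2=11  [Z2]
∂1: piv[ej,ek,en,es,ew,ex,ez,jo] rk=8  ker:jk,jn,js,jw,jx,jz,kn,ko,kz,nw,nz,oz,sw,sx,sz,wx,wz,xz
∂2: piv[ejw,ejx,ekn,enw,enz,ewz,jkz,joz,jsx,jwx] rk=10  ker:nwz
rk∂_2=10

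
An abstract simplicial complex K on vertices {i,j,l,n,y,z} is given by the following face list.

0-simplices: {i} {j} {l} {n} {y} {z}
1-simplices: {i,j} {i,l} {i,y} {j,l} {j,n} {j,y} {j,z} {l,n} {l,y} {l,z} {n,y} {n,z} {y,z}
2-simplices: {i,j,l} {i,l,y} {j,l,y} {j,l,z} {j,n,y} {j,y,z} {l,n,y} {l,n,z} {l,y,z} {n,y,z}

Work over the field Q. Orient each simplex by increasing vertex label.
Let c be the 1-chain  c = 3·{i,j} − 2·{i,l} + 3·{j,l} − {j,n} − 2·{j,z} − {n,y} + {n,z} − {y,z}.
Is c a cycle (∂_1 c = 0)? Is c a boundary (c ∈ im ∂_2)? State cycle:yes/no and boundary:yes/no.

n_0=6 n_1=13 n_2=10  [Q]
∂1: piv[ij,il,iy,jn,jz] rk=5  ker:jl,jy,ln,ly,lz,ny,nz,yz
∂2: piv[ijl,ily,jly,jlz,jny,jyz,lny,lnz] rk=8  ker:lyz,nyz
∂1c = −{i} + 3·{j} + {l} − {n} − 2·{z}

cycle:no boundary:no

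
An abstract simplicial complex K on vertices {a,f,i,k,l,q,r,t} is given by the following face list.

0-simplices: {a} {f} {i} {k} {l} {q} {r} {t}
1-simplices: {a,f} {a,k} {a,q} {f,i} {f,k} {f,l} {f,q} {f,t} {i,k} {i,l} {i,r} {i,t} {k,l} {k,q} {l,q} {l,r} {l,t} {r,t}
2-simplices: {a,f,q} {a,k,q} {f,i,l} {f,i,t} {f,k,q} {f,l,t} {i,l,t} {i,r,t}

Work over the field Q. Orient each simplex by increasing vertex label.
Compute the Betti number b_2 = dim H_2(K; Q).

n_0=8 n_1=18 n_2=8  [Q]
∂1: piv[af,ak,aq,fi,fl,ft,ir] rk=7  ker:fk,fq,ik,il,it,kl,kq,lq,lr,lt,rt
∂2: piv[afq,akq,fil,fit,fkq,flt,irt] rk=7  ker:ilt
b_2=(8−7)−0=1

b_2=1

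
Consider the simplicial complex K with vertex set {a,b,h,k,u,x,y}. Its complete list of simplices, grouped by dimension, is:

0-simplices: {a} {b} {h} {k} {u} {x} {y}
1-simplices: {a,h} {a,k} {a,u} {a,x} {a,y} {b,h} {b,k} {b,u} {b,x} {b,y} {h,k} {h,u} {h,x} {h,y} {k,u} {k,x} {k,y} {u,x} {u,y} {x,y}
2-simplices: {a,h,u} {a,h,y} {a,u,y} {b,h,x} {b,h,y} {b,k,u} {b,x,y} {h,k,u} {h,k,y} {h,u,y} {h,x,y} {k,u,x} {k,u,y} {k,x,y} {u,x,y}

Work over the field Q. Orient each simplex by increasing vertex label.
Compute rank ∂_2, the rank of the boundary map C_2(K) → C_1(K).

rank∂_2=11

n_0=7 n_1=20 n_2=15  [Q]
∂1: piv[ah,ak,au,ax,ay,bh] rk=6  ker:bk,bu,bx,by,hk,hu,hx,hy,ku,kx,ky,ux,uy,xy
∂2: piv[ahu,ahy,auy,bhx,bhy,bku,bxy,hku,hky,kux,kxy] rk=11  ker:huy,hxy,kuy,uxy
rk∂_2=11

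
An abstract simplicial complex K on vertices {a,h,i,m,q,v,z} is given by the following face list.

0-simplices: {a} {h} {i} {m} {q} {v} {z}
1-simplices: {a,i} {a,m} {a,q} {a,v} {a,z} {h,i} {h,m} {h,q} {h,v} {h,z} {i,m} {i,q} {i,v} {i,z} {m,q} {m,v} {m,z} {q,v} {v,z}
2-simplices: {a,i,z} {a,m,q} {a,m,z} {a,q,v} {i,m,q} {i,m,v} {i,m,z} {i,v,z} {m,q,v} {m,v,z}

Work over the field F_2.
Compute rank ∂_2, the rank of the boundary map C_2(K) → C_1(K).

rank∂_2=9

n_0=7 n_1=19 n_2=10  [Z2]
∂1: piv[ai,am,aq,av,az,hi] rk=6  ker:hm,hq,hv,hz,im,iq,iv,iz,mq,mv,mz,qv,vz
∂2: piv[aiz,amq,amz,aqv,imq,imv,imz,ivz,mqv] rk=9  ker:mvz
rk∂_2=9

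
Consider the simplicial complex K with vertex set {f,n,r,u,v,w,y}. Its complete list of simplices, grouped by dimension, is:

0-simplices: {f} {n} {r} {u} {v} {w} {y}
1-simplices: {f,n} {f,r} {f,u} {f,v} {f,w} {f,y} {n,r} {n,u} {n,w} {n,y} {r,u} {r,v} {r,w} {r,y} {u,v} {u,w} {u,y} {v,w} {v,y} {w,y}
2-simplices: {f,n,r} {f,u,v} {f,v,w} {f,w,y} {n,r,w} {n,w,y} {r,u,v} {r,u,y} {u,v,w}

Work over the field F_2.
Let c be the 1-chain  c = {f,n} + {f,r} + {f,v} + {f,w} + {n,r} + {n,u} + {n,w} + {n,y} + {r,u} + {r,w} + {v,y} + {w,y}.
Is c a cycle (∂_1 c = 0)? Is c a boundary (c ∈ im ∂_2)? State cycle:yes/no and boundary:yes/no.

n_0=7 n_1=20 n_2=9  [Z2]
∂1: piv[fn,fr,fu,fv,fw,fy] rk=6  ker:nr,nu,nw,ny,ru,rv,rw,ry,uv,uw,uy,vw,vy,wy
∂2: piv[fnr,fuv,fvw,fwy,nrw,nwy,ruv,ruy,uvw] rk=9
∂1c = {n} + {y}

cycle:no boundary:no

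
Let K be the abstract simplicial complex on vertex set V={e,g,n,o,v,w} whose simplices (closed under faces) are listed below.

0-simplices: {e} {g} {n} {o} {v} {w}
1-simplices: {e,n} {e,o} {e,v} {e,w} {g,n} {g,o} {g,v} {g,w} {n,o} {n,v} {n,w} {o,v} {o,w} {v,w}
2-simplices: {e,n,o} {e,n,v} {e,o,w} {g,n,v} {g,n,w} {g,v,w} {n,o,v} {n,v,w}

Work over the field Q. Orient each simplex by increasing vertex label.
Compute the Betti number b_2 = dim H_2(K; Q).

n_0=6 n_1=14 n_2=8  [Q]
∂1: piv[en,eo,ev,ew,gn] rk=5  ker:go,gv,gw,no,nv,nw,ov,ow,vw
∂2: piv[eno,env,eow,gnv,gnw,gvw,nov] rk=7  ker:nvw
b_2=(8−7)−0=1

b_2=1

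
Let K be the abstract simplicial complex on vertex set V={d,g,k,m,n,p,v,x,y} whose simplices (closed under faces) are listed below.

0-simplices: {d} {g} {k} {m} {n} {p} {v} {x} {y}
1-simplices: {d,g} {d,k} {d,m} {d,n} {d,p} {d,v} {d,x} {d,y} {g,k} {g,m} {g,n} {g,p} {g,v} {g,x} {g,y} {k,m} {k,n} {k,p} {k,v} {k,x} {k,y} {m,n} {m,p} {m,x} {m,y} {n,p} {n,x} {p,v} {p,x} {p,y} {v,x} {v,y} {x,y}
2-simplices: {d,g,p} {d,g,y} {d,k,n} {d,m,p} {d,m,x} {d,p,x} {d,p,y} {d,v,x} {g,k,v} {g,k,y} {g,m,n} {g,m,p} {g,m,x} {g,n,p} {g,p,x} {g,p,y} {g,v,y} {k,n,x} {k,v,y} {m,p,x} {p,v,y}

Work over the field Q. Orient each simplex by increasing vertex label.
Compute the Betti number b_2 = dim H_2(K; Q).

b_2=4

n_0=9 n_1=33 n_2=21  [Q]
∂1: piv[dg,dk,dm,dn,dp,dv,dx,dy] rk=8  ker:gk,gm,gn,gp,gv,gx,gy,km,kn,kp,kv,kx,ky,mn,mp,mx,my,np,nx,pv,px,py,vx,vy,xy
∂2: piv[dgp,dgy,dkn,dmp,dmx,dpx,dpy,dvx,gkv,gky,gmn,gmp,gmx,gnp,gvy,knx,pvy] rk=17  ker:gpx,gpy,kvy,mpx
b_2=(21−17)−0=4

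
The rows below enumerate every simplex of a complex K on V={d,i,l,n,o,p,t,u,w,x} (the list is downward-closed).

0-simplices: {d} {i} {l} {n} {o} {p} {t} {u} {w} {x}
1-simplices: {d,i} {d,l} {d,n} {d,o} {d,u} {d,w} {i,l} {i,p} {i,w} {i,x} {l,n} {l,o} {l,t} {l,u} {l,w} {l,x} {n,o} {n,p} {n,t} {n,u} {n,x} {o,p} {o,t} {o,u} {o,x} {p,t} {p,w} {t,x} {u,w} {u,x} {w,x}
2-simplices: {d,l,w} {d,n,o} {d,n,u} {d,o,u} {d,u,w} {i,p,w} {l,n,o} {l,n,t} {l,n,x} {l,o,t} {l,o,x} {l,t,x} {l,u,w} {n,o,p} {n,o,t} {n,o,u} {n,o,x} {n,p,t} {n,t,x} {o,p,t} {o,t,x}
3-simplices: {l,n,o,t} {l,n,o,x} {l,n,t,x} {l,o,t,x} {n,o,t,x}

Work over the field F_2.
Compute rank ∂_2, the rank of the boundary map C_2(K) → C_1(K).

n_0=10 n_1=31 n_2=21 n_3=5  [Z2]
∂1: piv[di,dl,dn,do,du,dw,ip,ix,lt] rk=9  ker:il,iw,ln,lo,lu,lw,lx,no,np,nt,nu,nx,op,ot,ou,ox,pt,pw,tx,uw,ux,wx
∂2: piv[dlw,dno,dnu,dou,duw,ipw,lno,lnt,lnx,lot,lox,ltx,luw,nop,npt] rk=15  ker:not,nou,nox,ntx,opt,otx
∂3: piv[lnot,lnox,lntx,lotx] rk=4  ker:notx
rk∂_2=15

rank∂_2=15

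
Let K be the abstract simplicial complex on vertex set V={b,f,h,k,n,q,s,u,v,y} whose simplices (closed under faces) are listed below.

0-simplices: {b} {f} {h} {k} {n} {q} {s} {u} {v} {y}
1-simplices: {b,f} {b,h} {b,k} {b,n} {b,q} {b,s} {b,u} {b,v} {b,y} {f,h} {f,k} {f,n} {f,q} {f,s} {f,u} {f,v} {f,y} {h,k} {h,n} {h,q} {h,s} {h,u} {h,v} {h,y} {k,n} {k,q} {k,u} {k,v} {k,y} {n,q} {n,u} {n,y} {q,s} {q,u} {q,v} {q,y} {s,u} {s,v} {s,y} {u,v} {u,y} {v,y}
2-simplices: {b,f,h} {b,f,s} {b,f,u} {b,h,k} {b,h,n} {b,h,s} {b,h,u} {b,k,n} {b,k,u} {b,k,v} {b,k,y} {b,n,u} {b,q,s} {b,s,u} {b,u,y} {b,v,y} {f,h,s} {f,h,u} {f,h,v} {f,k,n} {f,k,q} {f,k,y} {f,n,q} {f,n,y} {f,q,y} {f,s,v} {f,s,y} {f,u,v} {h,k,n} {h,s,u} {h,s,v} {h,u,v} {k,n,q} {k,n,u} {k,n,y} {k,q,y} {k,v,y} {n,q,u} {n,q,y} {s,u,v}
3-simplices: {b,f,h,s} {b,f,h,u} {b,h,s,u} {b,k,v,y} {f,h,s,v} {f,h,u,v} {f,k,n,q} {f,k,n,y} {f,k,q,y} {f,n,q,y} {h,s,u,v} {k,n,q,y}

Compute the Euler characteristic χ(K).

χ(K)=-4

n_0=10 n_1=42 n_2=40 n_3=12
χ=+10−42+40−12=-4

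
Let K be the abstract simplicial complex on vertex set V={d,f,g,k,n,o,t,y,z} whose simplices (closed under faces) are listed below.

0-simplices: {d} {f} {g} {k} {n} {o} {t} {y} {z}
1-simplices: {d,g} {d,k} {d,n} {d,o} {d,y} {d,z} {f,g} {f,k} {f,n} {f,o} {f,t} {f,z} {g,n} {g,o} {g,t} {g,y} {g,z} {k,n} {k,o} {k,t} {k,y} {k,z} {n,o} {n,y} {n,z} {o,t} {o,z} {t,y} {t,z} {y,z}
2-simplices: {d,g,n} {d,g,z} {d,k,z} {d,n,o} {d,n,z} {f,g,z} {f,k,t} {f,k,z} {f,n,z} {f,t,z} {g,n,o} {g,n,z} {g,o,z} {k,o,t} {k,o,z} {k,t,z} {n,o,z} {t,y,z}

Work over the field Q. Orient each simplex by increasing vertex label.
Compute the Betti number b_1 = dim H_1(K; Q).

n_0=9 n_1=30 n_2=18  [Q]
∂1: piv[dg,dk,dn,do,dy,dz,fg,ft] rk=8  ker:fk,fn,fo,fz,gn,go,gt,gy,gz,kn,ko,kt,ky,kz,no,ny,nz,ot,oz,ty,tz,yz
∂2: piv[dgn,dgz,dkz,dno,dnz,fgz,fkt,fkz,fnz,ftz,gno,goz,kot,koz,tyz] rk=15  ker:gnz,ktz,noz
b_1=(30−8)−15=7

b_1=7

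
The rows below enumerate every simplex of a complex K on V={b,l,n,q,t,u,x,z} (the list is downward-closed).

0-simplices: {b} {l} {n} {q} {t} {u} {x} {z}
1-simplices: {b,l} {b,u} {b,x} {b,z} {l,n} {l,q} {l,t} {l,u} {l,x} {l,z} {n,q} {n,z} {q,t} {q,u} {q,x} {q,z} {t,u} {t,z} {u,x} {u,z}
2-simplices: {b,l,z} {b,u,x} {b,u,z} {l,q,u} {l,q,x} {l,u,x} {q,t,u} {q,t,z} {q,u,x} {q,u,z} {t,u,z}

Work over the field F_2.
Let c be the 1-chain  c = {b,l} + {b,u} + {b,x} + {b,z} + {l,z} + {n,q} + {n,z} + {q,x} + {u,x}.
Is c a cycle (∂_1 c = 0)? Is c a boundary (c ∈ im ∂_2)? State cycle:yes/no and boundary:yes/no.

cycle:no boundary:no

n_0=8 n_1=20 n_2=11  [Z2]
∂1: piv[bl,bu,bx,bz,ln,lq,lt] rk=7  ker:lu,lx,lz,nq,nz,qt,qu,qx,qz,tu,tz,ux,uz
∂2: piv[blz,bux,buz,lqu,lqx,lux,qtu,qtz,quz] rk=9  ker:qux,tuz
∂1c = {x} + {z}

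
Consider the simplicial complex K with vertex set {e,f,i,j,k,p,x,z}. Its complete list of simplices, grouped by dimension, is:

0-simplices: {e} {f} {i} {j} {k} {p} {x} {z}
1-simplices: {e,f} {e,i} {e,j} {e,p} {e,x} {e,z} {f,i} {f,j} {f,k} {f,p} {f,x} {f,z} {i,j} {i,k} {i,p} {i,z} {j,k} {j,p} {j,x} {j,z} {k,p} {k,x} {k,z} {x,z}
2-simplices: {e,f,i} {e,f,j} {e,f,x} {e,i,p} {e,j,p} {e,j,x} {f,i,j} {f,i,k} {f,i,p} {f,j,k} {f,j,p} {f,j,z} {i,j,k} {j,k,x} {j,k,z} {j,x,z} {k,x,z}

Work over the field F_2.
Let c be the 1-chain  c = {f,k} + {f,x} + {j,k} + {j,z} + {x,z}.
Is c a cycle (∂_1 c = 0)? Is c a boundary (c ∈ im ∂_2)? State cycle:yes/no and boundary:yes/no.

cycle:yes boundary:yes

n_0=8 n_1=24 n_2=17  [Z2]
∂1: piv[ef,ei,ej,ep,ex,ez,fk] rk=7  ker:fi,fj,fp,fx,fz,ij,ik,ip,iz,jk,jp,jx,jz,kp,kx,kz,xz
∂2: piv[efi,efj,efx,eip,ejp,ejx,fij,fik,fip,fjk,fjz,jkx,jkz,jxz] rk=14  ker:fjp,ijk,kxz
∂1c = 0
c vs im∂2: reduces to 0 ⇒ boundary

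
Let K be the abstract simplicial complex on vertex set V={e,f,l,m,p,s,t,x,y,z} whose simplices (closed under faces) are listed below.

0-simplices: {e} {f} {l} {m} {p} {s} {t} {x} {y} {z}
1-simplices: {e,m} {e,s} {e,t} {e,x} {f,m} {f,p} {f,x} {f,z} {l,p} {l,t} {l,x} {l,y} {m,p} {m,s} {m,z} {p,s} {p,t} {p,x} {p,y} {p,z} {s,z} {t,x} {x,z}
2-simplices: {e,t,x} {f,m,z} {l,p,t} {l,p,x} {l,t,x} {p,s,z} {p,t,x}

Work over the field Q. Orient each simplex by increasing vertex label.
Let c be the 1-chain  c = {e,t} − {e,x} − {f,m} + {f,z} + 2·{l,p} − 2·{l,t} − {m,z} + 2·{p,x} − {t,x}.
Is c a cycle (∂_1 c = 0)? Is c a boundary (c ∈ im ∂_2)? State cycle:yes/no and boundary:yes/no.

cycle:yes boundary:yes

n_0=10 n_1=23 n_2=7  [Q]
∂1: piv[em,es,et,ex,fm,fp,fz,lp,ly] rk=9  ker:fx,lt,lx,mp,ms,mz,ps,pt,px,py,pz,sz,tx,xz
∂2: piv[etx,fmz,lpt,lpx,ltx,psz] rk=6  ker:ptx
∂1c = 0
c vs im∂2: reduces to 0 ⇒ boundary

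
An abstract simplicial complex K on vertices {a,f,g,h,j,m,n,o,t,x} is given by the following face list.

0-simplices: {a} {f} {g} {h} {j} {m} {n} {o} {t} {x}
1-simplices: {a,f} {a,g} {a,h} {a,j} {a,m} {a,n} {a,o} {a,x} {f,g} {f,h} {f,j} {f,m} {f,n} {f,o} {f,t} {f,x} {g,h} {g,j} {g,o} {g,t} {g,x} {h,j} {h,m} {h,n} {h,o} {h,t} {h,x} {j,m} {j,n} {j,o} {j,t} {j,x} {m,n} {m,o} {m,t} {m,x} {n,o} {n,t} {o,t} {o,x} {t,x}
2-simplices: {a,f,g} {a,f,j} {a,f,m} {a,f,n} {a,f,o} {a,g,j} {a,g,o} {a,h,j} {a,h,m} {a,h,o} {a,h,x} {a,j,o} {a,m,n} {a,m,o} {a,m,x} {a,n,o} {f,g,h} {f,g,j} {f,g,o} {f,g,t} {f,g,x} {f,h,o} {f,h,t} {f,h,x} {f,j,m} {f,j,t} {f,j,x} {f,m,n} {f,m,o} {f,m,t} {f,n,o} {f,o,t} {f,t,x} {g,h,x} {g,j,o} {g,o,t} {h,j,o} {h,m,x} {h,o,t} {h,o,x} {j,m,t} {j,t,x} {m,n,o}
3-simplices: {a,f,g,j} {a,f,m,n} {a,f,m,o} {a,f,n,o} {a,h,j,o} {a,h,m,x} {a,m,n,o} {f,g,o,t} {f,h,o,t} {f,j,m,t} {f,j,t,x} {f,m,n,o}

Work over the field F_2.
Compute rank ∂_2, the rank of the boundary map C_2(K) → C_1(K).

rank∂_2=29

n_0=10 n_1=41 n_2=43 n_3=12  [Z2]
∂1: piv[af,ag,ah,aj,am,an,ao,ax,ft] rk=9  ker:fg,fh,fj,fm,fn,fo,fx,gh,gj,go,gt,gx,hj,hm,hn,ho,ht,hx,jm,jn,jo,jt,jx,mn,mo,mt,mx,no,nt,ot,ox,tx
∂2: piv[afg,afj,afm,afn,afo,agj,ago,ahj,ahm,aho,ahx,ajo,amn,amo,amx,ano,fgh,fgt,fgx,fho,fht,fhx,fjm,fjt,fjx,fmt,fot,ftx,hox] rk=29  ker:fgj,fgo,fmn,fmo,fno,ghx,gjo,got,hjo,hmx,hot,jmt,jtx,mno
∂3: piv[afgj,afmn,afmo,afno,ahjo,ahmx,amno,fgot,fhot,fjmt,fjtx] rk=11  ker:fmno
rk∂_2=29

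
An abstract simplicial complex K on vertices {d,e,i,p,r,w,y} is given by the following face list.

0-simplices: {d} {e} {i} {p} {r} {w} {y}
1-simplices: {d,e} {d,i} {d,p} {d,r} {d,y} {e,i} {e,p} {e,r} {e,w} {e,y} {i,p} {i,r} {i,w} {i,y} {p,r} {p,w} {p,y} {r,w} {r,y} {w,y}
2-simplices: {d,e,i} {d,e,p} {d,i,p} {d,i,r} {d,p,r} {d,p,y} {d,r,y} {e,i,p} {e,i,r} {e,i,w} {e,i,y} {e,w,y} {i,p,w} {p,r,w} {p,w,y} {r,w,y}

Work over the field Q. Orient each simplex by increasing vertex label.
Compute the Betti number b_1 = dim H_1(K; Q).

b_1=0

n_0=7 n_1=20 n_2=16  [Q]
∂1: piv[de,di,dp,dr,dy,ew] rk=6  ker:ei,ep,er,ey,ip,ir,iw,iy,pr,pw,py,rw,ry,wy
∂2: piv[dei,dep,dip,dir,dpr,dpy,dry,eir,eiw,eiy,ewy,ipw,prw,pwy] rk=14  ker:eip,rwy
b_1=(20−6)−14=0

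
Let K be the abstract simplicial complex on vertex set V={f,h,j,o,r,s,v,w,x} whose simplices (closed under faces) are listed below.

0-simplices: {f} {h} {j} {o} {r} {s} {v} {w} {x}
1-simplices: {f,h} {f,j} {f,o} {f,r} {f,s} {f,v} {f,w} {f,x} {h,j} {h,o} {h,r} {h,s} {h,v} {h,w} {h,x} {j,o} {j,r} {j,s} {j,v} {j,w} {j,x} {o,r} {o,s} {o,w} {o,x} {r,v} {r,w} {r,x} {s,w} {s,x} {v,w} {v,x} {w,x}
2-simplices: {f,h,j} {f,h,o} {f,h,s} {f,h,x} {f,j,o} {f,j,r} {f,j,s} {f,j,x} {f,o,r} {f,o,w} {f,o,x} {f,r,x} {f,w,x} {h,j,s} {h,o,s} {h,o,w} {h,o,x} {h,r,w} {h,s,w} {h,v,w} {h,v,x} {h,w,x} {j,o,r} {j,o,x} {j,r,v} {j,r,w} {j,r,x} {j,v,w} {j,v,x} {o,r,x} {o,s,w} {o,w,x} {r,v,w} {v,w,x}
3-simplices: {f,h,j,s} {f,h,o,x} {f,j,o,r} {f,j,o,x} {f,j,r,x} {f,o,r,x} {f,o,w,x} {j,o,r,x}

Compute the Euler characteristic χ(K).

n_0=9 n_1=33 n_2=34 n_3=8
χ=+9−33+34−8=2

χ(K)=2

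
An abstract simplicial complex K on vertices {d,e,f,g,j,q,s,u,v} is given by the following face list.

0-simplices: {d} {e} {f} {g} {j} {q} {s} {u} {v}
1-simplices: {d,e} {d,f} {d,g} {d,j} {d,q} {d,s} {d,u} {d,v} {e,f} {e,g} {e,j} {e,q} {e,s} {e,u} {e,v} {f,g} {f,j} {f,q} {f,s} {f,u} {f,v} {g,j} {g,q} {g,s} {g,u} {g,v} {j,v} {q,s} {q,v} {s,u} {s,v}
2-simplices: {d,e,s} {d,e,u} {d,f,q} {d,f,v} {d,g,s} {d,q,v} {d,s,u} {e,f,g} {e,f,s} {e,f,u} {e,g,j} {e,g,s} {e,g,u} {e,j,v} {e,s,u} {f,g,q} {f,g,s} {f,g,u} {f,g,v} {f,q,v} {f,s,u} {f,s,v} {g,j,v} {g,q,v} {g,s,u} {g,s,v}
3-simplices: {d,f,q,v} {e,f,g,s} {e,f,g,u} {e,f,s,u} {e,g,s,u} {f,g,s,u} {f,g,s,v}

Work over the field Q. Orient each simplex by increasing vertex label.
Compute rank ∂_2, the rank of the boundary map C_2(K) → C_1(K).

n_0=9 n_1=31 n_2=26 n_3=7  [Q]
∂1: piv[de,df,dg,dj,dq,ds,du,dv] rk=8  ker:ef,eg,ej,eq,es,eu,ev,fg,fj,fq,fs,fu,fv,gj,gq,gs,gu,gv,jv,qs,qv,su,sv
∂2: piv[des,deu,dfq,dfv,dgs,dqv,dsu,efg,efs,efu,egj,egs,egu,ejv,fgq,fgv,fsv,gjv] rk=18  ker:esu,fgs,fgu,fqv,fsu,gqv,gsu,gsv
∂3: piv[dfqv,efgs,efgu,efsu,egsu,fgsv] rk=6  ker:fgsu
rk∂_2=18

rank∂_2=18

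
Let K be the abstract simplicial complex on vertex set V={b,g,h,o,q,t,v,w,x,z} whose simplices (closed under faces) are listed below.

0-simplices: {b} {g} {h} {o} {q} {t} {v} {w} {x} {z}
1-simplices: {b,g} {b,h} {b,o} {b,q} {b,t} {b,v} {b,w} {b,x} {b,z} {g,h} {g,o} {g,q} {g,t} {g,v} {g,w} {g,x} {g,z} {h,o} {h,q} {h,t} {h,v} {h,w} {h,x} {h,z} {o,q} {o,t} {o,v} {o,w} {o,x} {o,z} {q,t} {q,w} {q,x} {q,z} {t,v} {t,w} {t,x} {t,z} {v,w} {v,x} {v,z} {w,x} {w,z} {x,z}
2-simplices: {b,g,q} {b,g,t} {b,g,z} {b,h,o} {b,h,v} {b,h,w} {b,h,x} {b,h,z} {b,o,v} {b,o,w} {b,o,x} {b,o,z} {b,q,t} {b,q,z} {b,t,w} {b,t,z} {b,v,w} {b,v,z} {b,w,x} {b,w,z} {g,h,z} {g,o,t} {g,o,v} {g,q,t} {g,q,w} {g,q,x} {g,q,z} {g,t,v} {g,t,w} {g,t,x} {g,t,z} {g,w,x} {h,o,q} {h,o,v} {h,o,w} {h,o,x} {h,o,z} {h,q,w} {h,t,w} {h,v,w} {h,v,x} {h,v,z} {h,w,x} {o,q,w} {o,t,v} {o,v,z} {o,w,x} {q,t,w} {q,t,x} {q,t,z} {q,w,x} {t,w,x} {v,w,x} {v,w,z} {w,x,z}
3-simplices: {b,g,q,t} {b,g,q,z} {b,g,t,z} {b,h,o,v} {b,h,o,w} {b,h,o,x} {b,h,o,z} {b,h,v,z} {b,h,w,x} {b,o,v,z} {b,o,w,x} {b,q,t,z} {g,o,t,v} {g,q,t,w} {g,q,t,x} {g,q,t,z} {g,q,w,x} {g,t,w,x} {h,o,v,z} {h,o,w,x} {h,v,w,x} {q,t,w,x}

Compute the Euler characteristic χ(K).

χ(K)=-1

n_0=10 n_1=44 n_2=55 n_3=22
χ=+10−44+55−22=-1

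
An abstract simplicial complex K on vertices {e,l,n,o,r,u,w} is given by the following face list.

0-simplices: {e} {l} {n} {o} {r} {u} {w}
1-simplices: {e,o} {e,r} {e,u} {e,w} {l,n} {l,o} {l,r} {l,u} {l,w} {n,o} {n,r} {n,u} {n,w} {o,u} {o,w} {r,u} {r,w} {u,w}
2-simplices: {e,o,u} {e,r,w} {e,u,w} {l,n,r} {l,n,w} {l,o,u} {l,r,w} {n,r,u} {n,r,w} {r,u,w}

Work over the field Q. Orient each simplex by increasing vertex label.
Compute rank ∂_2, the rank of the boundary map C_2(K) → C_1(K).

rank∂_2=9

n_0=7 n_1=18 n_2=10  [Q]
∂1: piv[eo,er,eu,ew,ln,lo] rk=6  ker:lr,lu,lw,no,nr,nu,nw,ou,ow,ru,rw,uw
∂2: piv[eou,erw,euw,lnr,lnw,lou,lrw,nru,ruw] rk=9  ker:nrw
rk∂_2=9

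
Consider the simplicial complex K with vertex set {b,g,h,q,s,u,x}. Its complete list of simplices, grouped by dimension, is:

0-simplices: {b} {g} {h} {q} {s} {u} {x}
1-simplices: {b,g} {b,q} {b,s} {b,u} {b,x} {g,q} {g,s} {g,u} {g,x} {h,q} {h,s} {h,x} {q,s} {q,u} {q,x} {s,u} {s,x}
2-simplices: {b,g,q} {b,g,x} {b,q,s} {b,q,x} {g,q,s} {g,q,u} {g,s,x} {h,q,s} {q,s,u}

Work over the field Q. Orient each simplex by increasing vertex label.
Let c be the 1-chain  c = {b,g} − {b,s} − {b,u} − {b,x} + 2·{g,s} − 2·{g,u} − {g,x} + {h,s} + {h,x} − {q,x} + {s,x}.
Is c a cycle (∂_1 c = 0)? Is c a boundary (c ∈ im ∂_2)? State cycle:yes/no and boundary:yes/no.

cycle:no boundary:no

n_0=7 n_1=17 n_2=9  [Q]
∂1: piv[bg,bq,bs,bu,bx,hq] rk=6  ker:gq,gs,gu,gx,hs,hx,qs,qu,qx,su,sx
∂2: piv[bgq,bgx,bqs,bqx,gqs,gqu,gsx,hqs,qsu] rk=9
∂1c = 2·{b} + 2·{g} − 2·{h} + {q} + {s} − 3·{u} − {x}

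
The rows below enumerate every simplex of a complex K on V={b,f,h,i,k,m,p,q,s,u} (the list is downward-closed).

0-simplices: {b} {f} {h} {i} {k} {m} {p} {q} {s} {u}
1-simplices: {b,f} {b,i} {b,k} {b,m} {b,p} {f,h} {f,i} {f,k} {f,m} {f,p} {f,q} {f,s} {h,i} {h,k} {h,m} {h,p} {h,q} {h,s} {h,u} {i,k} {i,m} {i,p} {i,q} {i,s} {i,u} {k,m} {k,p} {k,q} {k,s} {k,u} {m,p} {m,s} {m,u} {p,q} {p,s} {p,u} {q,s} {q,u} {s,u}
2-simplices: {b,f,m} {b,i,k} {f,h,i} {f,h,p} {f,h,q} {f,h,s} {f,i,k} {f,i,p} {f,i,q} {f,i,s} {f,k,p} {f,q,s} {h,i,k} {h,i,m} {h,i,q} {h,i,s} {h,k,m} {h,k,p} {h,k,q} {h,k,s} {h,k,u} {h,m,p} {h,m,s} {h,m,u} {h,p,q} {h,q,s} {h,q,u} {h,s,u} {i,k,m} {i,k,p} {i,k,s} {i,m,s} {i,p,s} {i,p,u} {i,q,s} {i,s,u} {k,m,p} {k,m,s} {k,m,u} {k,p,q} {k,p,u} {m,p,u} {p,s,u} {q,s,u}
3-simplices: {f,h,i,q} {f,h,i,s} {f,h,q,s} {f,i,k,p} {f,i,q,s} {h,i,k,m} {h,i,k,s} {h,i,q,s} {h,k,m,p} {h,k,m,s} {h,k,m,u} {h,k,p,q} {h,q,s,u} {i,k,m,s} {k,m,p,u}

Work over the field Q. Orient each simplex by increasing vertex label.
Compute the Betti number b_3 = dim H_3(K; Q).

n_0=10 n_1=39 n_2=44 n_3=15  [Q]
∂1: piv[bf,bi,bk,bm,bp,fh,fq,fs,hu] rk=9  ker:fi,fk,fm,fp,hi,hk,hm,hp,hq,hs,ik,im,ip,iq,is,iu,km,kp,kq,ks,ku,mp,ms,mu,pq,ps,pu,qs,qu,su
∂2: piv[bfm,bik,fhi,fhp,fhq,fhs,fik,fip,fiq,fis,fkp,fqs,hik,him,hkm,hkq,hks,hku,hmp,hms,hmu,hpq,hqu,hsu,ips,ipu,isu] rk=27  ker:hiq,his,hkp,hqs,ikm,ikp,iks,ims,iqs,kmp,kms,kmu,kpq,kpu,mpu,psu,qsu
∂3: piv[fhiq,fhis,fhqs,fikp,fiqs,hikm,hiks,hkmp,hkms,hkmu,hkpq,hqsu,ikms,kmpu] rk=14  ker:hiqs
b_3=(15−14)−0=1

b_3=1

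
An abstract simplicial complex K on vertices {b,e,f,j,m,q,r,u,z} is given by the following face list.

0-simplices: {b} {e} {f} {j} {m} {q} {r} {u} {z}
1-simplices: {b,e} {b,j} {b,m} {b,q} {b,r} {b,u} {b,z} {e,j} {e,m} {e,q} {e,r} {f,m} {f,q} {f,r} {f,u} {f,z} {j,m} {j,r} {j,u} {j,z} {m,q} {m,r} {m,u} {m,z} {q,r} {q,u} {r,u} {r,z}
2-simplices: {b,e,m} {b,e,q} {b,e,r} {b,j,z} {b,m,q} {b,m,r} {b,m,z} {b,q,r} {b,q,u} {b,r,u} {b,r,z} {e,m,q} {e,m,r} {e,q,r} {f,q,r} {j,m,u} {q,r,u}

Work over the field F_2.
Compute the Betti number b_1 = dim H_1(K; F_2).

n_0=9 n_1=28 n_2=17  [Z2]
∂1: piv[be,bj,bm,bq,br,bu,bz,fm] rk=8  ker:ej,em,eq,er,fq,fr,fu,fz,jm,jr,ju,jz,mq,mr,mu,mz,qr,qu,ru,rz
∂2: piv[bem,beq,ber,bjz,bmq,bmr,bmz,bqr,bqu,bru,brz,fqr,jmu] rk=13  ker:emq,emr,eqr,qru
b_1=(28−8)−13=7

b_1=7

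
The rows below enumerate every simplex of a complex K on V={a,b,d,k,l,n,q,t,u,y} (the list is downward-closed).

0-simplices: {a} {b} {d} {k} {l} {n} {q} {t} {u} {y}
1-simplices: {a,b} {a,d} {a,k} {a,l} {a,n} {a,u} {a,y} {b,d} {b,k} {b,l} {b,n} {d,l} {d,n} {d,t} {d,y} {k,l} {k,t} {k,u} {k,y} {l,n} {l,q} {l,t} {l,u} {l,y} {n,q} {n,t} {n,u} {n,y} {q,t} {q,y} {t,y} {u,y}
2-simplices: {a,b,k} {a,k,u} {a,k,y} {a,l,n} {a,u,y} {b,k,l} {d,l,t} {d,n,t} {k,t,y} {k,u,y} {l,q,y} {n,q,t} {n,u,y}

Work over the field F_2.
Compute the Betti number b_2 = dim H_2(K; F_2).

n_0=10 n_1=32 n_2=13  [Z2]
∂1: piv[ab,ad,ak,al,an,au,ay,dt,lq] rk=9  ker:bd,bk,bl,bn,dl,dn,dy,kl,kt,ku,ky,ln,lt,lu,ly,nq,nt,nu,ny,qt,qy,ty,uy
∂2: piv[abk,aku,aky,aln,auy,bkl,dlt,dnt,kty,lqy,nqt,nuy] rk=12  ker:kuy
b_2=(13−12)−0=1

b_2=1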